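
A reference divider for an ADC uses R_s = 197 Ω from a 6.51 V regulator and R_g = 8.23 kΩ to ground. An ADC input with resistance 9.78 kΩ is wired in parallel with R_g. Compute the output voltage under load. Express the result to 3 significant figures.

The load sits in parallel with R_g: R_g‖R_L = (8230 × 9780) / (8230 + 9780) = 4469 Ω.
V_out = 6.51 × 4469 / (197 + 4469) = 6.51 × 4469/4666 = 6.24 V.
(Unloaded it would have been 6.36 V.)

V_out ≈ 6.24 V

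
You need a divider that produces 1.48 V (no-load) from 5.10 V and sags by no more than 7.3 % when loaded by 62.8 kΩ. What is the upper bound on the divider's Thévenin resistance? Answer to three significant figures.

Loading drop = R_th/(R_th + R_L) ≤ 0.0730, so R_th ≤ R_L · ε/(1−ε) = 62.8 kΩ × 0.0730/0.9270 = 4.95 kΩ.

R_th ≤ 4.95 kΩ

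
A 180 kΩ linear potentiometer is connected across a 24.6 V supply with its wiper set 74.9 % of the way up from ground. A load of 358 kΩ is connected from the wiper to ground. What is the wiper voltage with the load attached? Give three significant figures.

The wiper splits the pot into (1−α)R = 45.18 kΩ above and αR = 134.8 kΩ below.
Lower section ‖ load = 97.94 kΩ.
V_wiper = 24.6 × 97.94/(45.18 + 97.94) = 16.8 V.

V ≈ 16.8 V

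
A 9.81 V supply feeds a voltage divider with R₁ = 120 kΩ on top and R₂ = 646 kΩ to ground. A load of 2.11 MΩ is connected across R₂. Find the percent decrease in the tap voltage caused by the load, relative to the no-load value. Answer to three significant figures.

4.58 %

The divider's output (Thévenin) resistance is R₁‖R₂ = 101.2 kΩ.
Fractional drop under load = R_th/(R_th + R_L) = 101.2 / (101.2 + 2110) = 0.04577.
So the output falls by 4.58 %.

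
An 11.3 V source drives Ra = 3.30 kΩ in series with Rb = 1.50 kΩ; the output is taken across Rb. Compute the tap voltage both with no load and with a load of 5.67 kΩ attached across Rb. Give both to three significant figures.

Open-circuit: V = 11.3 × 1.50/(3.30 + 1.50) = 3.53 V.
With the load, Rb becomes Rb‖R_L = 1.186 kΩ, so V = 11.3 × 1.186/4.486 = 2.99 V.

Unloaded: 3.53 V; loaded: 2.99 V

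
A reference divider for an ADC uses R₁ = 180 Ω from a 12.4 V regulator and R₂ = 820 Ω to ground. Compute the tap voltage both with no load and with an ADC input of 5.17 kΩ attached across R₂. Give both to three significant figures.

Unloaded: 10.2 V; loaded: 9.89 V

Open-circuit: V = 12.4 × 820/(180 + 820) = 10.2 V.
With the load, R₂ becomes R₂‖R_L = 707.7 Ω, so V = 12.4 × 707.7/887.7 = 9.89 V.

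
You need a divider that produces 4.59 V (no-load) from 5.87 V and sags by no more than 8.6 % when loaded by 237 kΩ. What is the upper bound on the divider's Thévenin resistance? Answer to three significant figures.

R_th ≤ 22.3 kΩ

Loading drop = R_th/(R_th + R_L) ≤ 0.0860, so R_th ≤ R_L · ε/(1−ε) = 237 kΩ × 0.0860/0.9140 = 22.3 kΩ.
(Any R1, R2 with R2/(R1+R2) = 0.782 and R1‖R2 ≤ 22.3 kΩ will meet the spec.)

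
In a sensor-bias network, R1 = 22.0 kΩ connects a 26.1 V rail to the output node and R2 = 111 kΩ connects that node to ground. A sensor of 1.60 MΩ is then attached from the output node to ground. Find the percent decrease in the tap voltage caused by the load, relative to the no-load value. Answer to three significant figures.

The divider's output (Thévenin) resistance is R1‖R2 = 18.36 kΩ.
Fractional drop under load = R_th/(R_th + R_L) = 18.36 / (18.36 + 1600) = 0.01135.
So the output falls by 1.13 %.

1.13 %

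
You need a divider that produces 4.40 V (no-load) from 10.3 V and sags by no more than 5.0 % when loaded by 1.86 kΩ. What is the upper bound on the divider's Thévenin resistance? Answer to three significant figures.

R_th ≤ 97.9 Ω

Loading drop = R_th/(R_th + R_L) ≤ 0.0500, so R_th ≤ R_L · ε/(1−ε) = 1.86 kΩ × 0.0500/0.9500 = 97.9 Ω.
(Any R1, R2 with R2/(R1+R2) = 0.427 and R1‖R2 ≤ 97.9 Ω will meet the spec.)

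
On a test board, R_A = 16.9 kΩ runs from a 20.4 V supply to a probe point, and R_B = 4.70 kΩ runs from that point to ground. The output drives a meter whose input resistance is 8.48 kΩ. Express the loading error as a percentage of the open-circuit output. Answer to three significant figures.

30.2 %

Unloaded V = 20.4 × 4.70/21.60 = 4.439 V.
Loaded: R_B‖R_L = 3.024 kΩ, giving V = 20.4 × 3.024/19.92 = 3.096 V.
Drop = (4.439 − 3.096) / 4.439 = 30.2 %.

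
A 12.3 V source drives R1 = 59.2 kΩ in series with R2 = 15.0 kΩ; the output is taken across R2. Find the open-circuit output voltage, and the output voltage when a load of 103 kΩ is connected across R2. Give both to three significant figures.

Open-circuit: V = 12.3 × 15.0/(59.2 + 15.0) = 2.49 V.
With the load, R2 becomes R2‖R_L = 13.09 kΩ, so V = 12.3 × 13.09/72.29 = 2.23 V.

Unloaded: 2.49 V; loaded: 2.23 V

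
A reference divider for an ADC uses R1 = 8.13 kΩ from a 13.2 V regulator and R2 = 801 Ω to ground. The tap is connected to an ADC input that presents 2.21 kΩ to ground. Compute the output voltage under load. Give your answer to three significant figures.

The load sits in parallel with R2: R2‖R_L = (801 × 2210) / (801 + 2210) = 587.9 Ω.
V_out = 13.2 × 587.9 / (8130 + 587.9) = 13.2 × 587.9/8718 = 0.890 V.

V_out ≈ 0.890 V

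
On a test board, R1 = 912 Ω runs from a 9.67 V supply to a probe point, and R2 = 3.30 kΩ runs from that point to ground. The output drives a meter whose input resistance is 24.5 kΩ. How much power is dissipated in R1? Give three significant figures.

P ≈ 5.84 mW

Total resistance from the source is R1 + (R2‖R_L) = 3820 Ω, so I = 9.67/3820 Ω = 2.531 mA.
P = I²·R1 = (2.531 mA)² × 912 Ω = 5.84 mW.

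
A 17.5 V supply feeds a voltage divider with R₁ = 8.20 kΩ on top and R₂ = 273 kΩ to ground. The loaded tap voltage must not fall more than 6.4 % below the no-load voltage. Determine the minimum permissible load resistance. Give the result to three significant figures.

Output resistance R_th = R₁‖R₂ = (8.20 × 273)/281.2 = 7.961 kΩ.
The fractional drop is R_th/(R_th + R_L); requiring this ≤ 0.0640 gives R_L ≥ R_th(1/0.0640 − 1) = 7.961 × 14.62 = 116 kΩ.

R_L(min) ≈ 116 kΩ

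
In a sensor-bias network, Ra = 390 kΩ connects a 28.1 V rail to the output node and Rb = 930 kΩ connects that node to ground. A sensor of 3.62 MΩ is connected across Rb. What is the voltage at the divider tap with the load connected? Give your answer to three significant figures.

V_out ≈ 18.4 V

The load sits in parallel with Rb: Rb‖R_L = (930 × 3620) / (930 + 3620) = 739.9 kΩ.
V_out = 28.1 × 739.9 / (390 + 739.9) = 28.1 × 739.9/1130 = 18.4 V.
(Unloaded it would have been 19.8 V.)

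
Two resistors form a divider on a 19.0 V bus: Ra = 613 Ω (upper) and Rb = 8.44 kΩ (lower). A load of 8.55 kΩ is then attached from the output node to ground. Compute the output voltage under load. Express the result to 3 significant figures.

The load sits in parallel with Rb: Rb‖R_L = (8440 × 8550) / (8440 + 8550) = 4247 Ω.
V_out = 19.0 × 4247 / (613 + 4247) = 19.0 × 4247/4860 = 16.6 V.

V_out ≈ 16.6 V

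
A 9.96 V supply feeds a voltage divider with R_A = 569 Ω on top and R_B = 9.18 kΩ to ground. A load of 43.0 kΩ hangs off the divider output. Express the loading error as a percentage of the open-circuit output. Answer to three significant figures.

1.23 %

The divider's output (Thévenin) resistance is R_A‖R_B = 535.8 Ω.
Fractional drop under load = R_th/(R_th + R_L) = 535.8 / (535.8 + 43000) = 0.01231.
So the output falls by 1.23 %.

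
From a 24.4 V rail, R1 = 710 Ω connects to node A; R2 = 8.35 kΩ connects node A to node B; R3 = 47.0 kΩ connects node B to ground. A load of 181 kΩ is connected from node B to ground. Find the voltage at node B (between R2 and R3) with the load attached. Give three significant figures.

V ≈ 19.6 V

At node B, R3 is in parallel with the load: R3‖R_L = 37310 Ω.
Below node A the resistance is R2 + (R3‖R_L) = 45660 Ω, so V_A = 24.4 × 45660/46370 = 24.03 V.
Then V_B = V_A × (R3‖R_L)/(R2 + R3‖R_L) = 24.03 × 37310/45660 = 19.6 V.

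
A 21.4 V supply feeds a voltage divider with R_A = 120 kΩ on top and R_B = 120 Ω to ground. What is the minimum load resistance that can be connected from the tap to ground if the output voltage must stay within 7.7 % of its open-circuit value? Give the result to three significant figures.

Output resistance R_th = R_A‖R_B = (120000 × 120)/120100 = 119.9 Ω.
The fractional drop is R_th/(R_th + R_L); requiring this ≤ 0.0770 gives R_L ≥ R_th(1/0.0770 − 1) = 119.9 × 11.99 = 1.44 kΩ.

R_L(min) ≈ 1.44 kΩ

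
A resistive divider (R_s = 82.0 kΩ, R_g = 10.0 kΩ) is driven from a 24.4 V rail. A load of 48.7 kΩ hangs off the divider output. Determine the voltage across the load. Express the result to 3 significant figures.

The load sits in parallel with R_g: R_g‖R_L = (10.0 × 48.7) / (10.0 + 48.7) = 8.296 kΩ.
V_out = 24.4 × 8.296 / (82.0 + 8.296) = 24.4 × 8.296/90.30 = 2.24 V.
(Unloaded it would have been 2.65 V.)

V_out ≈ 2.24 V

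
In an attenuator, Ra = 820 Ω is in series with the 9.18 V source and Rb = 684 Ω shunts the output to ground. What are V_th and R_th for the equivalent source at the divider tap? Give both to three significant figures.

V_th = 4.17 V, R_th = 373 Ω

V_th is the open-circuit tap voltage: 9.18 × 684/(820 + 684) = 4.17 V.
With the supply zeroed, Ra and Rb appear in parallel from the tap: R_th = Ra‖Rb = (820 × 684)/1504 = 373 Ω.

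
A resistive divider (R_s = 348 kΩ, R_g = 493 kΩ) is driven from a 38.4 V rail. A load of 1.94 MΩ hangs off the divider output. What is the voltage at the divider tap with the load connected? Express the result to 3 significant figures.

The load sits in parallel with R_g: R_g‖R_L = (493 × 1940) / (493 + 1940) = 393.1 kΩ.
V_out = 38.4 × 393.1 / (348 + 393.1) = 38.4 × 393.1/741.1 = 20.4 V.

V_out ≈ 20.4 V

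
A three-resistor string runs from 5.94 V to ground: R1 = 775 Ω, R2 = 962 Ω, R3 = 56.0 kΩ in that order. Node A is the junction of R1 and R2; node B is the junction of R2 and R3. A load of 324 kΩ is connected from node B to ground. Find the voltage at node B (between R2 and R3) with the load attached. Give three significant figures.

At node B, R3 is in parallel with the load: R3‖R_L = 47750 Ω.
Below node A the resistance is R2 + (R3‖R_L) = 48710 Ω, so V_A = 5.94 × 48710/49480 = 5.847 V.
Then V_B = V_A × (R3‖R_L)/(R2 + R3‖R_L) = 5.847 × 47750/48710 = 5.73 V.

V ≈ 5.73 V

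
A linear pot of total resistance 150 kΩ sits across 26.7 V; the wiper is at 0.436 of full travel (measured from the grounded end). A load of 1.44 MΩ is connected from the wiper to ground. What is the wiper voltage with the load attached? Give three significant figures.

V ≈ 11.4 V

The wiper splits the pot into (1−α)R = 84.60 kΩ above and αR = 65.40 kΩ below.
Lower section ‖ load = 62.56 kΩ.
V_wiper = 26.7 × 62.56/(84.60 + 62.56) = 11.4 V.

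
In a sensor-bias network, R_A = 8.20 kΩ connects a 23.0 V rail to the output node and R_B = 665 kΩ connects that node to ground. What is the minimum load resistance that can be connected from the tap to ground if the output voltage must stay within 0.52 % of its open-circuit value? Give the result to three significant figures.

R_L(min) ≈ 1.55 MΩ

Output resistance R_th = R_A‖R_B = (8.20 × 665)/673.2 = 8.100 kΩ.
The fractional drop is R_th/(R_th + R_L); requiring this ≤ 0.00520 gives R_L ≥ R_th(1/0.00520 − 1) = 8.100 × 191.3 = 1.55 MΩ.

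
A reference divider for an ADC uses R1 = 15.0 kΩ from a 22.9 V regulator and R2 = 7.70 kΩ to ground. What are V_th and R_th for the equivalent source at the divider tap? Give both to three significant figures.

V_th = 7.77 V, R_th = 5.09 kΩ

V_th is the open-circuit tap voltage: 22.9 × 7.70/(15.0 + 7.70) = 7.77 V.
With the supply zeroed, R1 and R2 appear in parallel from the tap: R_th = R1‖R2 = (15.0 × 7.70)/22.70 = 5.09 kΩ.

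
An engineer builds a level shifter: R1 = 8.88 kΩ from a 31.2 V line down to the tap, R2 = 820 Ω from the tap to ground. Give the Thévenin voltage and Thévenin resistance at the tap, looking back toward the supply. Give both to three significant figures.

V_th = 2.64 V, R_th = 751 Ω

V_th is the open-circuit tap voltage: 31.2 × 820/(8880 + 820) = 2.64 V.
With the supply zeroed, R1 and R2 appear in parallel from the tap: R_th = R1‖R2 = (8880 × 820)/9700 = 751 Ω.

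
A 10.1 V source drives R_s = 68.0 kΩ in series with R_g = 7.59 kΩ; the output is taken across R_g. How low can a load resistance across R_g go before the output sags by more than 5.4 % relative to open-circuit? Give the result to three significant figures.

Output resistance R_th = R_s‖R_g = (68.0 × 7.59)/75.59 = 6.828 kΩ.
The fractional drop is R_th/(R_th + R_L); requiring this ≤ 0.0540 gives R_L ≥ R_th(1/0.0540 − 1) = 6.828 × 17.52 = 120 kΩ.

R_L(min) ≈ 120 kΩ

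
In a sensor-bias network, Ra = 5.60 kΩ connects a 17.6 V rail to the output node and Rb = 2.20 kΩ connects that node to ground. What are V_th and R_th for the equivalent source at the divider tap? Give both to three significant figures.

V_th is the open-circuit tap voltage: 17.6 × 2.20/(5.60 + 2.20) = 4.96 V.
With the supply zeroed, Ra and Rb appear in parallel from the tap: R_th = Ra‖Rb = (5.60 × 2.20)/7.800 = 1.58 kΩ.

V_th = 4.96 V, R_th = 1.58 kΩ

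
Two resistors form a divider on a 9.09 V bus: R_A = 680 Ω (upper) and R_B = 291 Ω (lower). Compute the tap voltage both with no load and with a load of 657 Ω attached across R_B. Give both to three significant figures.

Open-circuit: V = 9.09 × 291/(680 + 291) = 2.72 V.
With the load, R_B becomes R_B‖R_L = 201.7 Ω, so V = 9.09 × 201.7/881.7 = 2.08 V.

Unloaded: 2.72 V; loaded: 2.08 V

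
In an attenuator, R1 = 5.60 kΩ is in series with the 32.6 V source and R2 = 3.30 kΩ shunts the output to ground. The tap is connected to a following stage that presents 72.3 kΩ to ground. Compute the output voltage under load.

V_out ≈ 11.8 V

The load sits in parallel with R2: R2‖R_L = (3.30 × 72.3) / (3.30 + 72.3) = 3.156 kΩ.
V_out = 32.6 × 3.156 / (5.60 + 3.156) = 32.6 × 3.156/8.756 = 11.8 V.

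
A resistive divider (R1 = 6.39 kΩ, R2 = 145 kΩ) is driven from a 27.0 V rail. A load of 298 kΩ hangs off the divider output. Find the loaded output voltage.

V_out ≈ 25.3 V

The load sits in parallel with R2: R2‖R_L = (145 × 298) / (145 + 298) = 97.54 kΩ.
V_out = 27.0 × 97.54 / (6.39 + 97.54) = 27.0 × 97.54/103.9 = 25.3 V.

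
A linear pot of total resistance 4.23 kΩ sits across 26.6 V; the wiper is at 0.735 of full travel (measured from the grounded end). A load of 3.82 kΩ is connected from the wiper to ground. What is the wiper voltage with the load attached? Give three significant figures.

V ≈ 16.1 V

The wiper splits the pot into (1−α)R = 1.121 kΩ above and αR = 3.109 kΩ below.
Lower section ‖ load = 1.714 kΩ.
V_wiper = 26.6 × 1.714/(1.121 + 1.714) = 16.1 V.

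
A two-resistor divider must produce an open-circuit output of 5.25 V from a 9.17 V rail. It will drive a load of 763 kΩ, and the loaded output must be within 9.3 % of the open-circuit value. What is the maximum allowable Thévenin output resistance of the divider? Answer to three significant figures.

Loading drop = R_th/(R_th + R_L) ≤ 0.0930, so R_th ≤ R_L · ε/(1−ε) = 763 kΩ × 0.0930/0.9070 = 78.2 kΩ.

R_th ≤ 78.2 kΩ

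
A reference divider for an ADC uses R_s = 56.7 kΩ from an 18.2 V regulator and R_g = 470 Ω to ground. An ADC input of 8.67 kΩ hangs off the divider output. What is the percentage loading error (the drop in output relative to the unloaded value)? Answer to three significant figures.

5.10 %

The divider's output (Thévenin) resistance is R_s‖R_g = 466.1 Ω.
Fractional drop under load = R_th/(R_th + R_L) = 466.1 / (466.1 + 8670) = 0.05102.
So the output falls by 5.10 %.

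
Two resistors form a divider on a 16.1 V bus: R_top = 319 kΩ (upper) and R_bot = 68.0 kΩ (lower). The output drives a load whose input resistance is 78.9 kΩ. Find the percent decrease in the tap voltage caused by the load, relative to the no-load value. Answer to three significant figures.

41.5 %

The divider's output (Thévenin) resistance is R_top‖R_bot = 56.05 kΩ.
Fractional drop under load = R_th/(R_th + R_L) = 56.05 / (56.05 + 78.9) = 0.4153.
So the output falls by 41.5 %.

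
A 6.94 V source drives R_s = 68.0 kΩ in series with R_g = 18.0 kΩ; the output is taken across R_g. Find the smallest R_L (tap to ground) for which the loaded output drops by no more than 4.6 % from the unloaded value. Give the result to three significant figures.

Output resistance R_th = R_s‖R_g = (68.0 × 18.0)/86.00 = 14.23 kΩ.
The fractional drop is R_th/(R_th + R_L); requiring this ≤ 0.0460 gives R_L ≥ R_th(1/0.0460 − 1) = 14.23 × 20.74 = 295 kΩ.

R_L(min) ≈ 295 kΩ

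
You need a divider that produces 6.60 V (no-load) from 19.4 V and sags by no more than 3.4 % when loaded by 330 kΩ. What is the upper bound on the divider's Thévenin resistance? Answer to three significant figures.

R_th ≤ 11.6 kΩ

Loading drop = R_th/(R_th + R_L) ≤ 0.0340, so R_th ≤ R_L · ε/(1−ε) = 330 kΩ × 0.0340/0.9660 = 11.6 kΩ.
(Any R1, R2 with R2/(R1+R2) = 0.340 and R1‖R2 ≤ 11.6 kΩ will meet the spec.)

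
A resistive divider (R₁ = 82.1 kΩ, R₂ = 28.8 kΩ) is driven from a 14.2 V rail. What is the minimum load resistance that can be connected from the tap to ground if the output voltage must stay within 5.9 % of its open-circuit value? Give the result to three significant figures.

R_L(min) ≈ 340 kΩ

Output resistance R_th = R₁‖R₂ = (82.1 × 28.8)/110.9 = 21.32 kΩ.
The fractional drop is R_th/(R_th + R_L); requiring this ≤ 0.0590 gives R_L ≥ R_th(1/0.0590 − 1) = 21.32 × 15.95 = 340 kΩ.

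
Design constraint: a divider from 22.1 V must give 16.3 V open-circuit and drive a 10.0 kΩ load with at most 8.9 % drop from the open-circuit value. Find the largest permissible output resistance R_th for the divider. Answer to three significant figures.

R_th ≤ 977 Ω

Loading drop = R_th/(R_th + R_L) ≤ 0.0890, so R_th ≤ R_L · ε/(1−ε) = 10.0 kΩ × 0.0890/0.9110 = 977 Ω.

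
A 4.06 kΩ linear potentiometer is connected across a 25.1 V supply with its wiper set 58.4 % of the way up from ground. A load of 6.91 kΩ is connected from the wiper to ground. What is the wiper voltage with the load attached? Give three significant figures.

The wiper splits the pot into (1−α)R = 1.689 kΩ above and αR = 2.371 kΩ below.
Lower section ‖ load = 1.765 kΩ.
V_wiper = 25.1 × 1.765/(1.689 + 1.765) = 12.8 V.

V ≈ 12.8 V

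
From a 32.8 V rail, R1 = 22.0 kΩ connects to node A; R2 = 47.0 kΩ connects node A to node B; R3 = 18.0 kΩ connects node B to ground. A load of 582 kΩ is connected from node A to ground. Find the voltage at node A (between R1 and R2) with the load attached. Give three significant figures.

Below node A the series string R2+R3 = 65.00 kΩ sits in parallel with the 582 kΩ load: 58.47 kΩ.
V_A = 32.8 × 58.47/(22.0 + 58.47) = 23.8 V.

V ≈ 23.8 V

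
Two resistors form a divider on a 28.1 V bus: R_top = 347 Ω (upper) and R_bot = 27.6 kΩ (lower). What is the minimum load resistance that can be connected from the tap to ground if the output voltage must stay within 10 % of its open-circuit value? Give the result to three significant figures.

Output resistance R_th = R_top‖R_bot = (347 × 27600)/27950 = 342.7 Ω.
The fractional drop is R_th/(R_th + R_L); requiring this ≤ 0.100 gives R_L ≥ R_th(1/0.100 − 1) = 342.7 × 9.000 = 3.08 kΩ.

R_L(min) ≈ 3.08 kΩ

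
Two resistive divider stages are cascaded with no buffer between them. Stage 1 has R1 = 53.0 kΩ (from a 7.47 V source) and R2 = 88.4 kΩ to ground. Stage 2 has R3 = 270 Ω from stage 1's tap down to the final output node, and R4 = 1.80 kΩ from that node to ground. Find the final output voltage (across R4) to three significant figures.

V_out ≈ 0.239 V

Stage 2 presents R3+R4 = 2070 Ω as a load on stage 1's tap.
Stage 1's lower leg becomes R2‖(R3+R4) = 2023 Ω, so V_mid = 7.47 × 2023/55020 = 0.2746 V.
Stage 2 is itself unloaded: V_out = V_mid × R4/(R3+R4) = 0.2746 × 1800/2070 = 0.239 V.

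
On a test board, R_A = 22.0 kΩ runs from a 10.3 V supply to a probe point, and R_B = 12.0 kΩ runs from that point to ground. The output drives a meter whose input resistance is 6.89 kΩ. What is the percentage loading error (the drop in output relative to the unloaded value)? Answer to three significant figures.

The divider's output (Thévenin) resistance is R_A‖R_B = 7.765 kΩ.
Fractional drop under load = R_th/(R_th + R_L) = 7.765 / (7.765 + 6.89) = 0.5298.
So the output falls by 53.0 %.

53.0 %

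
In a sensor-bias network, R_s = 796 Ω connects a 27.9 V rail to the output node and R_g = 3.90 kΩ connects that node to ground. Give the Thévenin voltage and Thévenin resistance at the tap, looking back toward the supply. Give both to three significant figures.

V_th = 23.2 V, R_th = 661 Ω

V_th is the open-circuit tap voltage: 27.9 × 3900/(796 + 3900) = 23.2 V.
With the supply zeroed, R_s and R_g appear in parallel from the tap: R_th = R_s‖R_g = (796 × 3900)/4696 = 661 Ω.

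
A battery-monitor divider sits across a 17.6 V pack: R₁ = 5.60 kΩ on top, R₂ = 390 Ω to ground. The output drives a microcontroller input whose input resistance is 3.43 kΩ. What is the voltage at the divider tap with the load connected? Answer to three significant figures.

V_out ≈ 1.04 V

The load sits in parallel with R₂: R₂‖R_L = (390 × 3430) / (390 + 3430) = 350.2 Ω.
V_out = 17.6 × 350.2 / (5600 + 350.2) = 17.6 × 350.2/5950 = 1.04 V.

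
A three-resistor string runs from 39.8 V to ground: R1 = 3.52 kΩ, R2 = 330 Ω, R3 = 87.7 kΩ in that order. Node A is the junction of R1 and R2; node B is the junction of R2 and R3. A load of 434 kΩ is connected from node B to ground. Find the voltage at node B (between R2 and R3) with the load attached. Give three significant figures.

V ≈ 37.8 V

At node B, R3 is in parallel with the load: R3‖R_L = 72960 Ω.
Below node A the resistance is R2 + (R3‖R_L) = 73290 Ω, so V_A = 39.8 × 73290/76810 = 37.98 V.
Then V_B = V_A × (R3‖R_L)/(R2 + R3‖R_L) = 37.98 × 72960/73290 = 37.8 V.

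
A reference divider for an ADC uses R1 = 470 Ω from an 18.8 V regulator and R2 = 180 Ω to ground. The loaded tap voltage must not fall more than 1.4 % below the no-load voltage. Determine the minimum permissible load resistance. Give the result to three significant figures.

R_L(min) ≈ 9.17 kΩ

Output resistance R_th = R1‖R2 = (470 × 180)/650.0 = 130.2 Ω.
The fractional drop is R_th/(R_th + R_L); requiring this ≤ 0.0140 gives R_L ≥ R_th(1/0.0140 − 1) = 130.2 × 70.43 = 9.17 kΩ.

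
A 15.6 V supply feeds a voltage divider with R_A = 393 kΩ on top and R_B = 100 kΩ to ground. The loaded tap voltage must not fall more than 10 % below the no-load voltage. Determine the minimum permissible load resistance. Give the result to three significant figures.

R_L(min) ≈ 717 kΩ

Output resistance R_th = R_A‖R_B = (393 × 100)/493.0 = 79.72 kΩ.
The fractional drop is R_th/(R_th + R_L); requiring this ≤ 0.100 gives R_L ≥ R_th(1/0.100 − 1) = 79.72 × 9.000 = 717 kΩ.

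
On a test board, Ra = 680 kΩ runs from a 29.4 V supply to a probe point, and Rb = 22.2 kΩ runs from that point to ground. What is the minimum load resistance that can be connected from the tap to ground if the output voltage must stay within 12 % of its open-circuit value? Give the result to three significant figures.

Output resistance R_th = Ra‖Rb = (680 × 22.2)/702.2 = 21.50 kΩ.
The fractional drop is R_th/(R_th + R_L); requiring this ≤ 0.120 gives R_L ≥ R_th(1/0.120 − 1) = 21.50 × 7.333 = 158 kΩ.

R_L(min) ≈ 158 kΩ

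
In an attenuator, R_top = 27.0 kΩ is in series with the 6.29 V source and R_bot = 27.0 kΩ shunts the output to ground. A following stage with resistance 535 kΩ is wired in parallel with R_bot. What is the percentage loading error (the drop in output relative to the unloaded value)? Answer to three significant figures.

The divider's output (Thévenin) resistance is R_top‖R_bot = 13.50 kΩ.
Fractional drop under load = R_th/(R_th + R_L) = 13.50 / (13.50 + 535) = 0.02461.
So the output falls by 2.46 %.

2.46 %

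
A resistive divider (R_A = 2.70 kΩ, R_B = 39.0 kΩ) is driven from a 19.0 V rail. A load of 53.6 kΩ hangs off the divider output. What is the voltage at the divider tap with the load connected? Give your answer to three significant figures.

The load sits in parallel with R_B: R_B‖R_L = (39.0 × 53.6) / (39.0 + 53.6) = 22.57 kΩ.
V_out = 19.0 × 22.57 / (2.70 + 22.57) = 19.0 × 22.57/25.27 = 17.0 V.

V_out ≈ 17.0 V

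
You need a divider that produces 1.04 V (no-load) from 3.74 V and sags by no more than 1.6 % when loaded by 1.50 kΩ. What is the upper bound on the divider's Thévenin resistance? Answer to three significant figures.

R_th ≤ 24.4 Ω

Loading drop = R_th/(R_th + R_L) ≤ 0.0160, so R_th ≤ R_L · ε/(1−ε) = 1.50 kΩ × 0.0160/0.9840 = 24.4 Ω.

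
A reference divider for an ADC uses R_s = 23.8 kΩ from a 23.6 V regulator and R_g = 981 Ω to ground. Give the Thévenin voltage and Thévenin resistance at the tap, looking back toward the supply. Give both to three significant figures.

V_th = 0.934 V, R_th = 942 Ω

V_th is the open-circuit tap voltage: 23.6 × 981/(23800 + 981) = 0.934 V.
With the supply zeroed, R_s and R_g appear in parallel from the tap: R_th = R_s‖R_g = (23800 × 981)/24780 = 942 Ω.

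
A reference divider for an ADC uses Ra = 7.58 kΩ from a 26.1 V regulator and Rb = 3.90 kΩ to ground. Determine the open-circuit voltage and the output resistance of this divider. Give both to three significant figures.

V_th = 8.87 V, R_th = 2.58 kΩ

V_th is the open-circuit tap voltage: 26.1 × 3.90/(7.58 + 3.90) = 8.87 V.
With the supply zeroed, Ra and Rb appear in parallel from the tap: R_th = Ra‖Rb = (7.58 × 3.90)/11.48 = 2.58 kΩ.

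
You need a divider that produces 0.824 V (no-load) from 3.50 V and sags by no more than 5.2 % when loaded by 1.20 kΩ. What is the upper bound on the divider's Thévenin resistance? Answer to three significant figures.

R_th ≤ 65.8 Ω

Loading drop = R_th/(R_th + R_L) ≤ 0.0520, so R_th ≤ R_L · ε/(1−ε) = 1.20 kΩ × 0.0520/0.9480 = 65.8 Ω.
(Any R1, R2 with R2/(R1+R2) = 0.235 and R1‖R2 ≤ 65.8 Ω will meet the spec.)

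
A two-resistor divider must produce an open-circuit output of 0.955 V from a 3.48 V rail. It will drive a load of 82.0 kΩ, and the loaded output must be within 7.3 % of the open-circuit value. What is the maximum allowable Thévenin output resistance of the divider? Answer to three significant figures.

R_th ≤ 6.46 kΩ

Loading drop = R_th/(R_th + R_L) ≤ 0.0730, so R_th ≤ R_L · ε/(1−ε) = 82.0 kΩ × 0.0730/0.9270 = 6.46 kΩ.
(Any R1, R2 with R2/(R1+R2) = 0.274 and R1‖R2 ≤ 6.46 kΩ will meet the spec.)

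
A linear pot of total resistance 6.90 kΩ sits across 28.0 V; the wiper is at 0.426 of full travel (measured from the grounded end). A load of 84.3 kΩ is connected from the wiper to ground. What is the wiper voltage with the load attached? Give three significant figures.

V ≈ 11.7 V

The wiper splits the pot into (1−α)R = 3.961 kΩ above and αR = 2.939 kΩ below.
Lower section ‖ load = 2.840 kΩ.
V_wiper = 28.0 × 2.840/(3.961 + 2.840) = 11.7 V.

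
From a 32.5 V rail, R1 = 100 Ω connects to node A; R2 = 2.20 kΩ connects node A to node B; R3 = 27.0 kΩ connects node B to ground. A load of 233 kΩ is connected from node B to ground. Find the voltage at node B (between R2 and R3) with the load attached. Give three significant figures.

V ≈ 29.7 V

At node B, R3 is in parallel with the load: R3‖R_L = 24200 Ω.
Below node A the resistance is R2 + (R3‖R_L) = 26400 Ω, so V_A = 32.5 × 26400/26500 = 32.38 V.
Then V_B = V_A × (R3‖R_L)/(R2 + R3‖R_L) = 32.38 × 24200/26400 = 29.7 V.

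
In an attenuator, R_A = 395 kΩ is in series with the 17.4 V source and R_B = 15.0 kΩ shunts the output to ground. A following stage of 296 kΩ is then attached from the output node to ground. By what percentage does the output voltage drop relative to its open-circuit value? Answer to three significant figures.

The divider's output (Thévenin) resistance is R_A‖R_B = 14.45 kΩ.
Fractional drop under load = R_th/(R_th + R_L) = 14.45 / (14.45 + 296) = 0.04655.
So the output falls by 4.65 %.

4.65 %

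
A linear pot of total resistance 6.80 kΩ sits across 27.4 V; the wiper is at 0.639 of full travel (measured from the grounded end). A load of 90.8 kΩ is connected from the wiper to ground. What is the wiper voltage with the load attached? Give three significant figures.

The wiper splits the pot into (1−α)R = 2.455 kΩ above and αR = 4.345 kΩ below.
Lower section ‖ load = 4.147 kΩ.
V_wiper = 27.4 × 4.147/(2.455 + 4.147) = 17.2 V.

V ≈ 17.2 V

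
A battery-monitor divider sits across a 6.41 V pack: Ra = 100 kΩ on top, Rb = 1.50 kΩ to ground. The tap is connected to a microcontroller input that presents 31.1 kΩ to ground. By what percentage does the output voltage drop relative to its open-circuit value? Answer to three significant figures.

4.54 %

The divider's output (Thévenin) resistance is Ra‖Rb = 1.478 kΩ.
Fractional drop under load = R_th/(R_th + R_L) = 1.478 / (1.478 + 31.1) = 0.04536.
So the output falls by 4.54 %.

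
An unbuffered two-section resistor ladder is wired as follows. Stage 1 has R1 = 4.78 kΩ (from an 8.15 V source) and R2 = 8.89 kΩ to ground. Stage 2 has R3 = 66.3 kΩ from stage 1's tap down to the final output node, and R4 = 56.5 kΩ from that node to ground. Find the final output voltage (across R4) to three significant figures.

Stage 2 presents R3+R4 = 122.8 kΩ as a load on stage 1's tap.
Stage 1's lower leg becomes R2‖(R3+R4) = 8.290 kΩ, so V_mid = 8.15 × 8.290/13.07 = 5.169 V.
Stage 2 is itself unloaded: V_out = V_mid × R4/(R3+R4) = 5.169 × 56.5/122.8 = 2.38 V.

V_out ≈ 2.38 V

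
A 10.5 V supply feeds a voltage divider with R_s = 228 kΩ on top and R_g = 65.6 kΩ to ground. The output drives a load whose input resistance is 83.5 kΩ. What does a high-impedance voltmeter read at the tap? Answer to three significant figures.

The load sits in parallel with R_g: R_g‖R_L = (65.6 × 83.5) / (65.6 + 83.5) = 36.74 kΩ.
V_out = 10.5 × 36.74 / (228 + 36.74) = 10.5 × 36.74/264.7 = 1.46 V.

V_out ≈ 1.46 V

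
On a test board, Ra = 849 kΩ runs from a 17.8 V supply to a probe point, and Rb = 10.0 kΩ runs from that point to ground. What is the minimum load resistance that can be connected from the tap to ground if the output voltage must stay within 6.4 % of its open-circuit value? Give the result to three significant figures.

Output resistance R_th = Ra‖Rb = (849 × 10.0)/859.0 = 9.884 kΩ.
The fractional drop is R_th/(R_th + R_L); requiring this ≤ 0.0640 gives R_L ≥ R_th(1/0.0640 − 1) = 9.884 × 14.62 = 145 kΩ.

R_L(min) ≈ 145 kΩ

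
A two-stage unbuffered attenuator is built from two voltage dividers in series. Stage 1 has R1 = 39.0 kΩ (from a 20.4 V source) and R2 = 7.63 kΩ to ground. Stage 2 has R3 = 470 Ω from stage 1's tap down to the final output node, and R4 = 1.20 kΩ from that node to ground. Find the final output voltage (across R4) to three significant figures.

V_out ≈ 0.497 V

Stage 2 presents R3+R4 = 1670 Ω as a load on stage 1's tap.
Stage 1's lower leg becomes R2‖(R3+R4) = 1370 Ω, so V_mid = 20.4 × 1370/40370 = 0.6924 V.
Stage 2 is itself unloaded: V_out = V_mid × R4/(R3+R4) = 0.6924 × 1200/1670 = 0.497 V.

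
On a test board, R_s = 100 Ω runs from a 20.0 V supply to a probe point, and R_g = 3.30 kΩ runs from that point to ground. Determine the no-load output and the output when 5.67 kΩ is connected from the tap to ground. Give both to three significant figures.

Unloaded: 19.4 V; loaded: 19.1 V

Open-circuit: V = 20.0 × 3300/(100 + 3300) = 19.4 V.
With the load, R_g becomes R_g‖R_L = 2086 Ω, so V = 20.0 × 2086/2186 = 19.1 V.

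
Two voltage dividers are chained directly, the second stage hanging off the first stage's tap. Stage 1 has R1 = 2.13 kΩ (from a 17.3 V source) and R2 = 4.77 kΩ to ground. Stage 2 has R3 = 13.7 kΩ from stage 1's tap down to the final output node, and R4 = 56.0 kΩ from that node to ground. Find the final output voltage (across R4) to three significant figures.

Stage 2 presents R3+R4 = 69.70 kΩ as a load on stage 1's tap.
Stage 1's lower leg becomes R2‖(R3+R4) = 4.464 kΩ, so V_mid = 17.3 × 4.464/6.594 = 11.71 V.
Stage 2 is itself unloaded: V_out = V_mid × R4/(R3+R4) = 11.71 × 56.0/69.70 = 9.41 V.

V_out ≈ 9.41 V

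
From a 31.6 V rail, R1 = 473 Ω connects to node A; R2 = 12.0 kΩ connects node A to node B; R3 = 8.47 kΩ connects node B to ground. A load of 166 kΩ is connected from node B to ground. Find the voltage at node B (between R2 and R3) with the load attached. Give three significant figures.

At node B, R3 is in parallel with the load: R3‖R_L = 8059 Ω.
Below node A the resistance is R2 + (R3‖R_L) = 20060 Ω, so V_A = 31.6 × 20060/20530 = 30.87 V.
Then V_B = V_A × (R3‖R_L)/(R2 + R3‖R_L) = 30.87 × 8059/20060 = 12.4 V.

V ≈ 12.4 V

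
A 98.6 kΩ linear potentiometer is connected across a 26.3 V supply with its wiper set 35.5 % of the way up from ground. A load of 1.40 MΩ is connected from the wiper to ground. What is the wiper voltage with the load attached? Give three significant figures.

V ≈ 9.19 V

The wiper splits the pot into (1−α)R = 63.60 kΩ above and αR = 35.00 kΩ below.
Lower section ‖ load = 34.15 kΩ.
V_wiper = 26.3 × 34.15/(63.60 + 34.15) = 9.19 V.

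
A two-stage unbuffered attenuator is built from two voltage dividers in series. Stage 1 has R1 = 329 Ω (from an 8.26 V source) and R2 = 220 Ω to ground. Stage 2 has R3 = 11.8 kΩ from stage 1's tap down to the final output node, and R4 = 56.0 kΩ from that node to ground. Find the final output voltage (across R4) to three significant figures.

Stage 2 presents R3+R4 = 67800 Ω as a load on stage 1's tap.
Stage 1's lower leg becomes R2‖(R3+R4) = 219.3 Ω, so V_mid = 8.26 × 219.3/548.3 = 3.304 V.
Stage 2 is itself unloaded: V_out = V_mid × R4/(R3+R4) = 3.304 × 56000/67800 = 2.73 V.

V_out ≈ 2.73 V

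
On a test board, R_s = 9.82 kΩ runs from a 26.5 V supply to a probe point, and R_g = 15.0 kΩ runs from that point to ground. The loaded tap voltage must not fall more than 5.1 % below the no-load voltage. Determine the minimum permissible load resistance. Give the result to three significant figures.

Output resistance R_th = R_s‖R_g = (9.82 × 15.0)/24.82 = 5.935 kΩ.
The fractional drop is R_th/(R_th + R_L); requiring this ≤ 0.0510 gives R_L ≥ R_th(1/0.0510 − 1) = 5.935 × 18.61 = 110 kΩ.

R_L(min) ≈ 110 kΩ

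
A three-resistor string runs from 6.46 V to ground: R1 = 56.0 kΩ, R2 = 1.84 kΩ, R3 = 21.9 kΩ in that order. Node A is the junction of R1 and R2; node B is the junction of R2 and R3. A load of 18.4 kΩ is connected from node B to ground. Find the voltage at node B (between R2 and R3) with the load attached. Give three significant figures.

At node B, R3 is in parallel with the load: R3‖R_L = 9.999 kΩ.
Below node A the resistance is R2 + (R3‖R_L) = 11.84 kΩ, so V_A = 6.46 × 11.84/67.84 = 1.127 V.
Then V_B = V_A × (R3‖R_L)/(R2 + R3‖R_L) = 1.127 × 9.999/11.84 = 0.952 V.

V ≈ 0.952 V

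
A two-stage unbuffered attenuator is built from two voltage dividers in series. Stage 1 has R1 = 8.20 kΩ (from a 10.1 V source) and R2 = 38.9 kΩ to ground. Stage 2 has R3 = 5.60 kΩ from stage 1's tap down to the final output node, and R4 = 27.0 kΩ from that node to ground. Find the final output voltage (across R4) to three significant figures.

V_out ≈ 5.72 V

Stage 2 presents R3+R4 = 32.60 kΩ as a load on stage 1's tap.
Stage 1's lower leg becomes R2‖(R3+R4) = 17.74 kΩ, so V_mid = 10.1 × 17.74/25.94 = 6.907 V.
Stage 2 is itself unloaded: V_out = V_mid × R4/(R3+R4) = 6.907 × 27.0/32.60 = 5.72 V.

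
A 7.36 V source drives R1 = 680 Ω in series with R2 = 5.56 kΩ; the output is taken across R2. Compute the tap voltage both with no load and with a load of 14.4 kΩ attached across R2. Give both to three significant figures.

Open-circuit: V = 7.36 × 5560/(680 + 5560) = 6.56 V.
With the load, R2 becomes R2‖R_L = 4011 Ω, so V = 7.36 × 4011/4691 = 6.29 V.

Unloaded: 6.56 V; loaded: 6.29 V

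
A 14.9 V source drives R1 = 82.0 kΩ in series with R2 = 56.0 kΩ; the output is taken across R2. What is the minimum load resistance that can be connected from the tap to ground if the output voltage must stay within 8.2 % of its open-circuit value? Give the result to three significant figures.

Output resistance R_th = R1‖R2 = (82.0 × 56.0)/138.0 = 33.28 kΩ.
The fractional drop is R_th/(R_th + R_L); requiring this ≤ 0.0820 gives R_L ≥ R_th(1/0.0820 − 1) = 33.28 × 11.20 = 373 kΩ.

R_L(min) ≈ 373 kΩ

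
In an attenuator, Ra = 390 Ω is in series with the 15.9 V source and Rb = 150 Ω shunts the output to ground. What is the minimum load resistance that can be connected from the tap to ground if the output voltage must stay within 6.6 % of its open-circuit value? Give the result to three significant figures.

R_L(min) ≈ 1.53 kΩ

Output resistance R_th = Ra‖Rb = (390 × 150)/540.0 = 108.3 Ω.
The fractional drop is R_th/(R_th + R_L); requiring this ≤ 0.0660 gives R_L ≥ R_th(1/0.0660 − 1) = 108.3 × 14.15 = 1.53 kΩ.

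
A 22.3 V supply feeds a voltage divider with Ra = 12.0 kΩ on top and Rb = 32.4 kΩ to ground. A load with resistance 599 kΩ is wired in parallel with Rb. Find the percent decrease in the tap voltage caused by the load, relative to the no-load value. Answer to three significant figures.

1.44 %

The divider's output (Thévenin) resistance is Ra‖Rb = 8.757 kΩ.
Fractional drop under load = R_th/(R_th + R_L) = 8.757 / (8.757 + 599) = 0.01441.
So the output falls by 1.44 %.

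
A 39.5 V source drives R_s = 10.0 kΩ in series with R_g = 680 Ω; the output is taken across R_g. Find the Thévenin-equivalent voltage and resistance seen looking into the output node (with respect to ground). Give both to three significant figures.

V_th = 2.51 V, R_th = 637 Ω

V_th is the open-circuit tap voltage: 39.5 × 680/(10000 + 680) = 2.51 V.
With the supply zeroed, R_s and R_g appear in parallel from the tap: R_th = R_s‖R_g = (10000 × 680)/10680 = 637 Ω.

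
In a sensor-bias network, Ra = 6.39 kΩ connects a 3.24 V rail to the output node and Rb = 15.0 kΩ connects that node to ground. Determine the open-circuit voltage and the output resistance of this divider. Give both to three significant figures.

V_th is the open-circuit tap voltage: 3.24 × 15.0/(6.39 + 15.0) = 2.27 V.
With the supply zeroed, Ra and Rb appear in parallel from the tap: R_th = Ra‖Rb = (6.39 × 15.0)/21.39 = 4.48 kΩ.

V_th = 2.27 V, R_th = 4.48 kΩ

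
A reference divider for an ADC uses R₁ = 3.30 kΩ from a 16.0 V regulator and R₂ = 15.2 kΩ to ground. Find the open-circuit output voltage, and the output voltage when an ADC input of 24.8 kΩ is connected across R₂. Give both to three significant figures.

Unloaded: 13.1 V; loaded: 11.9 V

Open-circuit: V = 16.0 × 15.2/(3.30 + 15.2) = 13.1 V.
With the load, R₂ becomes R₂‖R_L = 9.424 kΩ, so V = 16.0 × 9.424/12.72 = 11.9 V.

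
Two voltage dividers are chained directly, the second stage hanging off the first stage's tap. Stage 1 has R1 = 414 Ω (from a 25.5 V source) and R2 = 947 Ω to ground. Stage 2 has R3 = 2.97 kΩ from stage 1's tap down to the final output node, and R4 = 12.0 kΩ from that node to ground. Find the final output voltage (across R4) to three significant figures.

V_out ≈ 14.0 V

Stage 2 presents R3+R4 = 14970 Ω as a load on stage 1's tap.
Stage 1's lower leg becomes R2‖(R3+R4) = 890.7 Ω, so V_mid = 25.5 × 890.7/1305 = 17.41 V.
Stage 2 is itself unloaded: V_out = V_mid × R4/(R3+R4) = 17.41 × 12000/14970 = 14.0 V.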